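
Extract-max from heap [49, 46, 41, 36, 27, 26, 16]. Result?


Max = 49
Replace root with last, heapify down
Resulting heap: [46, 36, 41, 16, 27, 26]


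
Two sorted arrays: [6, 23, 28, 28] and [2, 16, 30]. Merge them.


Compare heads, take smaller each step.
Merged: [2, 6, 16, 23, 28, 28, 30]


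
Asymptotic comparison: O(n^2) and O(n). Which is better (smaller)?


linear grows slower than quadratic
O(n) is asymptotically smaller; O(n^2) grows faster


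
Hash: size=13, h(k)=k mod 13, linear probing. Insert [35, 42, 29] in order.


Insertions: 35->slot 9; 42->slot 3; 29->slot 4
Table: [None, None, None, 42, 29, None, None, None, None, 35, None, None, None]


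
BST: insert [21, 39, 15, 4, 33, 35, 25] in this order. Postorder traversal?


Root = 21; build tree by BST insertion.
Postorder traversal: [4, 15, 25, 35, 33, 39, 21]


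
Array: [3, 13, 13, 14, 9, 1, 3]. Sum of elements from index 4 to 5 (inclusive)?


Prefix sums: [0, 3, 16, 29, 43, 52, 53, 56]
Sum[4..5] = prefix[6] - prefix[4] = 53 - 43 = 10


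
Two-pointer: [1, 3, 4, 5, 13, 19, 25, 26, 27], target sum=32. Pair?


Two pointers: lo=0, hi=8
Found pair: (5, 27) summing to 32


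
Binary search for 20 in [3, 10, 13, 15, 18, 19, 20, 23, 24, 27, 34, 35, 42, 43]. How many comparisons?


Search for 20:
[0,13] mid=6 arr[6]=20
Total: 1 comparisons


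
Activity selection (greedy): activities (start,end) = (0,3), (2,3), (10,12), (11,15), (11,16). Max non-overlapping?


Greedy: pick earliest-ending, then skip overlaps.
Selected (2 activities): [(0, 3), (10, 12)]


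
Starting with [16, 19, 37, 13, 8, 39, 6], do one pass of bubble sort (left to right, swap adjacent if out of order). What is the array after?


After one pass: [16, 19, 13, 8, 37, 6, 39]


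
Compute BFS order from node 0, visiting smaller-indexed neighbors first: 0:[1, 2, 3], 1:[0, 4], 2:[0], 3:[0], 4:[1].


BFS queue: start with [0]
Visit order: [0, 1, 2, 3, 4]


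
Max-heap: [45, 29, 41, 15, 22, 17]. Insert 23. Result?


Append 23: [45, 29, 41, 15, 22, 17, 23]
Bubble up: no swaps needed
Result: [45, 29, 41, 15, 22, 17, 23]


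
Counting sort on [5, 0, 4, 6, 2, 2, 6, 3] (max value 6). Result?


Count array: [1, 0, 2, 1, 1, 1, 2]
Reconstruct: [0, 2, 2, 3, 4, 5, 6, 6]


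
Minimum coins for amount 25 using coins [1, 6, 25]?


dp[0]=0; dp[i]=1+min(dp[i-c] for c in coins)
...dp[20]=5, dp[21]=6, dp[22]=7, dp[23]=8, dp[24]=4, dp[25]=1
Minimum coins for 25 = 1


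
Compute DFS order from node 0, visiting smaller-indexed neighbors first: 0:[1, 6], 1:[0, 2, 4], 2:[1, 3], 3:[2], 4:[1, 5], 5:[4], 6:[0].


DFS stack-based: start with [0]
Visit order: [0, 1, 2, 3, 4, 5, 6]


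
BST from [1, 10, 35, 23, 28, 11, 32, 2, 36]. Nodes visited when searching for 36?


BST root = 1
Search for 36: compare at each node
Path: [1, 10, 35, 36]


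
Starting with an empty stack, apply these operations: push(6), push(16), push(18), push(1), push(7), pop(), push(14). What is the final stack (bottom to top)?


push(6) -> [6]
push(16) -> [6, 16]
push(18) -> [6, 16, 18]
push(1) -> [6, 16, 18, 1]
push(7) -> [6, 16, 18, 1, 7]
pop() returns 7 -> [6, 16, 18, 1]
push(14) -> [6, 16, 18, 1, 14]
Final stack (bottom to top): [6, 16, 18, 1, 14]


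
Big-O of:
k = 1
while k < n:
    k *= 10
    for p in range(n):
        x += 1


Per nesting level: O(log n) * O(n) = O(n log n)
Complexity: O(n log n)


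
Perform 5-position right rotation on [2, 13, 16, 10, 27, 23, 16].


Right rotate by 5: [16, 10, 27, 23, 16, 2, 13]


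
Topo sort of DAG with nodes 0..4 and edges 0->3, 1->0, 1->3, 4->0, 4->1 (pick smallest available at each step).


Kahn's algorithm, process smallest node first
Order: [2, 4, 1, 0, 3]


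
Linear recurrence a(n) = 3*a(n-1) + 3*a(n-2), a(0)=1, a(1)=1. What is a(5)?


Build bottom-up:
...a(3)=21, a(4)=81, a(5)=3*81+3*21=306


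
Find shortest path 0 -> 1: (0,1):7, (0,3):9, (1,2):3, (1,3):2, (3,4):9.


Dijkstra from 0:
Distances: {0: 0, 1: 7, 2: 10, 3: 9, 4: 18}
Shortest distance to 1 = 7, path = [0, 1]


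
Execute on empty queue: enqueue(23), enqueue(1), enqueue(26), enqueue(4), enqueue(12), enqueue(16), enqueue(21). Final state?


enqueue(23) -> [23]
enqueue(1) -> [23, 1]
enqueue(26) -> [23, 1, 26]
enqueue(4) -> [23, 1, 26, 4]
enqueue(12) -> [23, 1, 26, 4, 12]
enqueue(16) -> [23, 1, 26, 4, 12, 16]
enqueue(21) -> [23, 1, 26, 4, 12, 16, 21]
Final queue (front to back): [23, 1, 26, 4, 12, 16, 21]


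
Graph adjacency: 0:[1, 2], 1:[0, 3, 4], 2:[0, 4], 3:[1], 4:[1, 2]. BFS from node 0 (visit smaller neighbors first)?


BFS queue: start with [0]
Visit order: [0, 1, 2, 3, 4]


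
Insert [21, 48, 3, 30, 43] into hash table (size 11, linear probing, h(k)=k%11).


Insertions: 21->slot 10; 48->slot 4; 3->slot 3; 30->slot 8; 43->slot 0
Table: [43, None, None, 3, 48, None, None, None, 30, None, 21]


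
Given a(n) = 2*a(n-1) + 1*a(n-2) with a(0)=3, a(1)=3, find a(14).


Build bottom-up:
...a(12)=58803, a(13)=141963, a(14)=2*141963+1*58803=342729


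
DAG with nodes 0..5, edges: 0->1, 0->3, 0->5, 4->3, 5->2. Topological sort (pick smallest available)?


Kahn's algorithm, process smallest node first
Order: [0, 1, 4, 3, 5, 2]


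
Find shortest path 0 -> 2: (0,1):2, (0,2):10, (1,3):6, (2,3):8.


Dijkstra from 0:
Distances: {0: 0, 1: 2, 2: 10, 3: 8}
Shortest distance to 2 = 10, path = [0, 2]


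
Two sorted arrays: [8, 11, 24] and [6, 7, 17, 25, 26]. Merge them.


Compare heads, take smaller each step.
Merged: [6, 7, 8, 11, 17, 24, 25, 26]


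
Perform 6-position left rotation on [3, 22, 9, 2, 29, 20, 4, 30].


Left rotate by 6: [4, 30, 3, 22, 9, 2, 29, 20]


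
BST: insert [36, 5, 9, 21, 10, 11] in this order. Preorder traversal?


Root = 36; build tree by BST insertion.
Preorder traversal: [36, 5, 9, 21, 10, 11]


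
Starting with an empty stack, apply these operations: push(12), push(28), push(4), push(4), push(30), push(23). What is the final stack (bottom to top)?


push(12) -> [12]
push(28) -> [12, 28]
push(4) -> [12, 28, 4]
push(4) -> [12, 28, 4, 4]
push(30) -> [12, 28, 4, 4, 30]
push(23) -> [12, 28, 4, 4, 30, 23]
Final stack (bottom to top): [12, 28, 4, 4, 30, 23]


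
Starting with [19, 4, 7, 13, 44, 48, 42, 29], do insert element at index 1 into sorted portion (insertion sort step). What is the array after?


After one pass: [4, 19, 7, 13, 44, 48, 42, 29]


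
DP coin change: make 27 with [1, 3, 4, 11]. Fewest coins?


dp[0]=0; dp[i]=1+min(dp[i-c] for c in coins)
...dp[22]=2, dp[23]=3, dp[24]=4, dp[25]=3, dp[26]=3, dp[27]=4
Minimum coins for 27 = 4


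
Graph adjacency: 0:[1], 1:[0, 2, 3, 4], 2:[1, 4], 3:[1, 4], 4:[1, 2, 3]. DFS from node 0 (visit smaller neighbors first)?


DFS stack-based: start with [0]
Visit order: [0, 1, 2, 4, 3]


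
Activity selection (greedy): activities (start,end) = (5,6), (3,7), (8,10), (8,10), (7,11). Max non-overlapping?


Greedy: pick earliest-ending, then skip overlaps.
Selected (2 activities): [(5, 6), (8, 10)]


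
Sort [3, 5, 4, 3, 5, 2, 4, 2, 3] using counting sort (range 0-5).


Count array: [0, 0, 2, 3, 2, 2]
Reconstruct: [2, 2, 3, 3, 3, 4, 4, 5, 5]


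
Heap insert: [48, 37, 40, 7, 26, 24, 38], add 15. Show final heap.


Append 15: [48, 37, 40, 7, 26, 24, 38, 15]
Bubble up: swap idx 7(15) with idx 3(7)
Result: [48, 37, 40, 15, 26, 24, 38, 7]


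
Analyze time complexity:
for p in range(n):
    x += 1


Per nesting level: O(n) = O(n)
Complexity: O(n)


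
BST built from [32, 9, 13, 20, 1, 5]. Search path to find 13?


BST root = 32
Search for 13: compare at each node
Path: [32, 9, 13]


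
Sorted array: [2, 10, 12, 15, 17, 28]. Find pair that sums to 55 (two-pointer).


Two pointers: lo=0, hi=5
No pair sums to 55


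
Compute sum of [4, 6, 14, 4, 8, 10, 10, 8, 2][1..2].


Prefix sums: [0, 4, 10, 24, 28, 36, 46, 56, 64, 66]
Sum[1..2] = prefix[3] - prefix[1] = 24 - 4 = 20


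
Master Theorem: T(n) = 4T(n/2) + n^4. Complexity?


a=4, b=2, c=4. log_2(4)=2 < c=4. Case 3: O(n^c) = O(n^4)
Complexity: O(n^4)


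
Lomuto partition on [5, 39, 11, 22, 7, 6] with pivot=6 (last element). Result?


Elements <= 6 go left of pivot.
Result: [5, 6, 11, 22, 7, 39], pivot at index 1


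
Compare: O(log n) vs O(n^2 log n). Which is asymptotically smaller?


logarithmic grows slower than n^2 log n
O(log n) is asymptotically smaller; O(n^2 log n) grows faster


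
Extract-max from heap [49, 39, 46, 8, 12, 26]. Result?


Max = 49
Replace root with last, heapify down
Resulting heap: [46, 39, 26, 8, 12]


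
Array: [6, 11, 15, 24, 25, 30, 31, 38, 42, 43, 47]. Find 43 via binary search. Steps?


Search for 43:
[0,10] mid=5 arr[5]=30
[6,10] mid=8 arr[8]=42
[9,10] mid=9 arr[9]=43
Total: 3 comparisons


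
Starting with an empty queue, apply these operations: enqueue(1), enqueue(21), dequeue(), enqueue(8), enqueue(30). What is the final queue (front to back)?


enqueue(1) -> [1]
enqueue(21) -> [1, 21]
dequeue() returns 1 -> [21]
enqueue(8) -> [21, 8]
enqueue(30) -> [21, 8, 30]
Final queue (front to back): [21, 8, 30]


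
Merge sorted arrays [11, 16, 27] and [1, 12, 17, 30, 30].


Compare heads, take smaller each step.
Merged: [1, 11, 12, 16, 17, 27, 30, 30]


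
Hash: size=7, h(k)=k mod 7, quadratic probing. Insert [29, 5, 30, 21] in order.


Insertions: 29->slot 1; 5->slot 5; 30->slot 2; 21->slot 0
Table: [21, 29, 30, None, None, 5, None]


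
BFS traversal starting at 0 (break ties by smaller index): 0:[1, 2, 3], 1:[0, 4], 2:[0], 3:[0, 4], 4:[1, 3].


BFS queue: start with [0]
Visit order: [0, 1, 2, 3, 4]


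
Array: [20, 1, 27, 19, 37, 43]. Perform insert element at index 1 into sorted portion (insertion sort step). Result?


After one pass: [1, 20, 27, 19, 37, 43]


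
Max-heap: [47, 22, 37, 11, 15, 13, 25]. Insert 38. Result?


Append 38: [47, 22, 37, 11, 15, 13, 25, 38]
Bubble up: swap idx 7(38) with idx 3(11); swap idx 3(38) with idx 1(22)
Result: [47, 38, 37, 22, 15, 13, 25, 11]


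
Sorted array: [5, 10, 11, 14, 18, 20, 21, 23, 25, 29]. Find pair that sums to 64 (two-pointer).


Two pointers: lo=0, hi=9
No pair sums to 64


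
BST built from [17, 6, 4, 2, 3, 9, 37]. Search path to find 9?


BST root = 17
Search for 9: compare at each node
Path: [17, 6, 9]


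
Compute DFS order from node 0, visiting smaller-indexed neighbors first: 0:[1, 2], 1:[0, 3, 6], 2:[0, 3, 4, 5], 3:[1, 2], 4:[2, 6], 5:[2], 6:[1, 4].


DFS stack-based: start with [0]
Visit order: [0, 1, 3, 2, 4, 6, 5]


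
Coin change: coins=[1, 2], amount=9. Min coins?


dp[0]=0; dp[i]=1+min(dp[i-c] for c in coins)
...dp[4]=2, dp[5]=3, dp[6]=3, dp[7]=4, dp[8]=4, dp[9]=5
Minimum coins for 9 = 5


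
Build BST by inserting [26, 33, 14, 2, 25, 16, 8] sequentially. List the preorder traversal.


Root = 26; build tree by BST insertion.
Preorder traversal: [26, 14, 2, 8, 25, 16, 33]


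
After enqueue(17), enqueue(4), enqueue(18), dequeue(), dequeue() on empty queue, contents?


enqueue(17) -> [17]
enqueue(4) -> [17, 4]
enqueue(18) -> [17, 4, 18]
dequeue() returns 17 -> [4, 18]
dequeue() returns 4 -> [18]
Final queue (front to back): [18]


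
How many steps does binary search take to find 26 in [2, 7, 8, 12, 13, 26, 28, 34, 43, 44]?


Search for 26:
[0,9] mid=4 arr[4]=13
[5,9] mid=7 arr[7]=34
[5,6] mid=5 arr[5]=26
Total: 3 comparisons


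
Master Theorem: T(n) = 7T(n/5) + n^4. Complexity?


a=7, b=5, c=4. log_5(7)=1.209 < c=4. Case 3: O(n^c) = O(n^4)
Complexity: O(n^4)


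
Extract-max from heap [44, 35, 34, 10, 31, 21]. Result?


Max = 44
Replace root with last, heapify down
Resulting heap: [35, 31, 34, 10, 21]


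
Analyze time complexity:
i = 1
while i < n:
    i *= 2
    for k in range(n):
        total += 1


Per nesting level: O(log n) * O(n) = O(n log n)
Complexity: O(n log n)


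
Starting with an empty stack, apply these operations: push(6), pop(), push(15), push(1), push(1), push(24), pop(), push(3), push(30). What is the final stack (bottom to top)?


push(6) -> [6]
pop() returns 6 -> []
push(15) -> [15]
push(1) -> [15, 1]
push(1) -> [15, 1, 1]
push(24) -> [15, 1, 1, 24]
pop() returns 24 -> [15, 1, 1]
push(3) -> [15, 1, 1, 3]
push(30) -> [15, 1, 1, 3, 30]
Final stack (bottom to top): [15, 1, 1, 3, 30]


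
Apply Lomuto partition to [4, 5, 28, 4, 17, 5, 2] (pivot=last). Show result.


Elements <= 2 go left of pivot.
Result: [2, 5, 28, 4, 17, 5, 4], pivot at index 0


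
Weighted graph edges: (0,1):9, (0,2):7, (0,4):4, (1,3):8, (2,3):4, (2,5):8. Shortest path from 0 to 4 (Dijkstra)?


Dijkstra from 0:
Distances: {0: 0, 1: 9, 2: 7, 3: 11, 4: 4, 5: 15}
Shortest distance to 4 = 4, path = [0, 4]


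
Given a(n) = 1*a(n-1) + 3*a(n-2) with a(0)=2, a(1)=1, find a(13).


Build bottom-up:
...a(11)=9637, a(12)=22258, a(13)=1*22258+3*9637=51169


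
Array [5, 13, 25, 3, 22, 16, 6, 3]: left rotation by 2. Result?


Left rotate by 2: [25, 3, 22, 16, 6, 3, 5, 13]


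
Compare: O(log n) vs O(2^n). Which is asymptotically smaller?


logarithmic grows slower than exponential
O(log n) is asymptotically smaller; O(2^n) grows faster


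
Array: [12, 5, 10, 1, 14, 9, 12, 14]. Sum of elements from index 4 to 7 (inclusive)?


Prefix sums: [0, 12, 17, 27, 28, 42, 51, 63, 77]
Sum[4..7] = prefix[8] - prefix[4] = 77 - 28 = 49


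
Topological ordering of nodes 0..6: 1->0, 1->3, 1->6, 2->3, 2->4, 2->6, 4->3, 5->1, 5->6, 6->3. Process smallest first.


Kahn's algorithm, process smallest node first
Order: [2, 4, 5, 1, 0, 6, 3]


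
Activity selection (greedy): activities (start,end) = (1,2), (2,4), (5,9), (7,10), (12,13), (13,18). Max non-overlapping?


Greedy: pick earliest-ending, then skip overlaps.
Selected (5 activities): [(1, 2), (2, 4), (5, 9), (12, 13), (13, 18)]


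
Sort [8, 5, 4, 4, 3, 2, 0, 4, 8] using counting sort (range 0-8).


Count array: [1, 0, 1, 1, 3, 1, 0, 0, 2]
Reconstruct: [0, 2, 3, 4, 4, 4, 5, 8, 8]


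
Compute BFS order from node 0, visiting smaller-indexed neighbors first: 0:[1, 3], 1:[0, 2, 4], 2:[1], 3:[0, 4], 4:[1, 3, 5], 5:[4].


BFS queue: start with [0]
Visit order: [0, 1, 3, 2, 4, 5]


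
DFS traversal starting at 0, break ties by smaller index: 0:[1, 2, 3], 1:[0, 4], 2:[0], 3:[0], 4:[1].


DFS stack-based: start with [0]
Visit order: [0, 1, 4, 2, 3]


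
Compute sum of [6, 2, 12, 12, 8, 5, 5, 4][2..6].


Prefix sums: [0, 6, 8, 20, 32, 40, 45, 50, 54]
Sum[2..6] = prefix[7] - prefix[2] = 50 - 8 = 42


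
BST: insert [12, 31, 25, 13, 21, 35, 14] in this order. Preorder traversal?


Root = 12; build tree by BST insertion.
Preorder traversal: [12, 31, 25, 13, 21, 14, 35]


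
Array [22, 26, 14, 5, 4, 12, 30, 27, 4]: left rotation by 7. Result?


Left rotate by 7: [27, 4, 22, 26, 14, 5, 4, 12, 30]


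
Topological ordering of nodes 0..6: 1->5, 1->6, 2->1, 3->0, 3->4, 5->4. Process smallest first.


Kahn's algorithm, process smallest node first
Order: [2, 1, 3, 0, 5, 4, 6]


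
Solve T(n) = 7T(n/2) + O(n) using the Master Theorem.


a=7, b=2, c=1. log_2(7)=2.807 > c=1. Case 1: O(n^log_b(a)) = O(n^2.807)
Complexity: O(n^2.807)


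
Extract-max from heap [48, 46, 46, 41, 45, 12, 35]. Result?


Max = 48
Replace root with last, heapify down
Resulting heap: [46, 45, 46, 41, 35, 12]


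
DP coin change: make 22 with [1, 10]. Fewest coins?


dp[0]=0; dp[i]=1+min(dp[i-c] for c in coins)
...dp[17]=8, dp[18]=9, dp[19]=10, dp[20]=2, dp[21]=3, dp[22]=4
Minimum coins for 22 = 4


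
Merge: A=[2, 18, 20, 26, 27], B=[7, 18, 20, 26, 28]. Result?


Compare heads, take smaller each step.
Merged: [2, 7, 18, 18, 20, 20, 26, 26, 27, 28]


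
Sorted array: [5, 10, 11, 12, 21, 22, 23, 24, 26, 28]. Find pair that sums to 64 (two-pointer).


Two pointers: lo=0, hi=9
No pair sums to 64


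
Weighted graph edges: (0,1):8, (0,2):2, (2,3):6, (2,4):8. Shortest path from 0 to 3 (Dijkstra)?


Dijkstra from 0:
Distances: {0: 0, 1: 8, 2: 2, 3: 8, 4: 10}
Shortest distance to 3 = 8, path = [0, 2, 3]


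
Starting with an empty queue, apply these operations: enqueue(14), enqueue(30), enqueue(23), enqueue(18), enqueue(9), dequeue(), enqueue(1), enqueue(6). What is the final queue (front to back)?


enqueue(14) -> [14]
enqueue(30) -> [14, 30]
enqueue(23) -> [14, 30, 23]
enqueue(18) -> [14, 30, 23, 18]
enqueue(9) -> [14, 30, 23, 18, 9]
dequeue() returns 14 -> [30, 23, 18, 9]
enqueue(1) -> [30, 23, 18, 9, 1]
enqueue(6) -> [30, 23, 18, 9, 1, 6]
Final queue (front to back): [30, 23, 18, 9, 1, 6]


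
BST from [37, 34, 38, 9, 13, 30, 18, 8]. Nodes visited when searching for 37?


BST root = 37
Search for 37: compare at each node
Path: [37]


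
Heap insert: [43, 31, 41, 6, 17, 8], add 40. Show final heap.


Append 40: [43, 31, 41, 6, 17, 8, 40]
Bubble up: no swaps needed
Result: [43, 31, 41, 6, 17, 8, 40]


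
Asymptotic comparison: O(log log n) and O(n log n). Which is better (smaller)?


double-logarithmic grows slower than linearithmic
O(log log n) is asymptotically smaller; O(n log n) grows faster


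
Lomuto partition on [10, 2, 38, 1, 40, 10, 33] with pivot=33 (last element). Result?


Elements <= 33 go left of pivot.
Result: [10, 2, 1, 10, 33, 38, 40], pivot at index 4


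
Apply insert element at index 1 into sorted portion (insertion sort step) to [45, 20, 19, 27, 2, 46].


After one pass: [20, 45, 19, 27, 2, 46]


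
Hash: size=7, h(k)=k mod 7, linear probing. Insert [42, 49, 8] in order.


Insertions: 42->slot 0; 49->slot 1; 8->slot 2
Table: [42, 49, 8, None, None, None, None]


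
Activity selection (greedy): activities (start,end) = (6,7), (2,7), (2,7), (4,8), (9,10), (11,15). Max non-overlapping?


Greedy: pick earliest-ending, then skip overlaps.
Selected (3 activities): [(6, 7), (9, 10), (11, 15)]


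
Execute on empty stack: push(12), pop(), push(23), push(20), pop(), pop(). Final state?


push(12) -> [12]
pop() returns 12 -> []
push(23) -> [23]
push(20) -> [23, 20]
pop() returns 20 -> [23]
pop() returns 23 -> []
Final stack (bottom to top): []


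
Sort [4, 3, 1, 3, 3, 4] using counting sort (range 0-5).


Count array: [0, 1, 0, 3, 2, 0]
Reconstruct: [1, 3, 3, 3, 4, 4]


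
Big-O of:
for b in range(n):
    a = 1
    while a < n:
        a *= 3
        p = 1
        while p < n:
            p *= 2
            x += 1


Per nesting level: O(n) * O(log n) * O(log n) = O(n (log n)^2)
Complexity: O(n (log n)^2)


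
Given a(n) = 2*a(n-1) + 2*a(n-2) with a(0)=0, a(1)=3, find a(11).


Build bottom-up:
...a(9)=7344, a(10)=20064, a(11)=2*20064+2*7344=54816


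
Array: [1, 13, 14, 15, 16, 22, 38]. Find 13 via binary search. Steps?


Search for 13:
[0,6] mid=3 arr[3]=15
[0,2] mid=1 arr[1]=13
Total: 2 comparisons


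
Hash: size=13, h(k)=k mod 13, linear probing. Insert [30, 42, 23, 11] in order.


Insertions: 30->slot 4; 42->slot 3; 23->slot 10; 11->slot 11
Table: [None, None, None, 42, 30, None, None, None, None, None, 23, 11, None]


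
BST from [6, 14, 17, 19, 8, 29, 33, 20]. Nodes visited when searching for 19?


BST root = 6
Search for 19: compare at each node
Path: [6, 14, 17, 19]


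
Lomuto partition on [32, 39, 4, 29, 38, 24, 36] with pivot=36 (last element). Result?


Elements <= 36 go left of pivot.
Result: [32, 4, 29, 24, 36, 39, 38], pivot at index 4


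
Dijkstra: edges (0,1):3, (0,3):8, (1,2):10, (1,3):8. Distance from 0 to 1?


Dijkstra from 0:
Distances: {0: 0, 1: 3, 2: 13, 3: 8}
Shortest distance to 1 = 3, path = [0, 1]


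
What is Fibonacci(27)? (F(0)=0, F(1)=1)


F(n)=F(n-1)+F(n-2)
...F(25)=75025, F(26)=121393, F(27)=196418


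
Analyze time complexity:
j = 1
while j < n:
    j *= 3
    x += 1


Per nesting level: O(log n) = O(log n)
Complexity: O(log n)


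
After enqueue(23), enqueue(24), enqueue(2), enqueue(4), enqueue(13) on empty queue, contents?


enqueue(23) -> [23]
enqueue(24) -> [23, 24]
enqueue(2) -> [23, 24, 2]
enqueue(4) -> [23, 24, 2, 4]
enqueue(13) -> [23, 24, 2, 4, 13]
Final queue (front to back): [23, 24, 2, 4, 13]


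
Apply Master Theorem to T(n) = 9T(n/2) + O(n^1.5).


a=9, b=2, c=1.5. log_2(9)=3.170 > c=1.5. Case 1: O(n^log_b(a)) = O(n^3.170)
Complexity: O(n^3.170)


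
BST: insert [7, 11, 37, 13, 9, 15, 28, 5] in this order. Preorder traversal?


Root = 7; build tree by BST insertion.
Preorder traversal: [7, 5, 11, 9, 37, 13, 15, 28]


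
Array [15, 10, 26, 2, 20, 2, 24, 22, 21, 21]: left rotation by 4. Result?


Left rotate by 4: [20, 2, 24, 22, 21, 21, 15, 10, 26, 2]


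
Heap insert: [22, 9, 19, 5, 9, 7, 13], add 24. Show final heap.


Append 24: [22, 9, 19, 5, 9, 7, 13, 24]
Bubble up: swap idx 7(24) with idx 3(5); swap idx 3(24) with idx 1(9); swap idx 1(24) with idx 0(22)
Result: [24, 22, 19, 9, 9, 7, 13, 5]


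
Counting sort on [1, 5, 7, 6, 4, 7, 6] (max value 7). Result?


Count array: [0, 1, 0, 0, 1, 1, 2, 2]
Reconstruct: [1, 4, 5, 6, 6, 7, 7]


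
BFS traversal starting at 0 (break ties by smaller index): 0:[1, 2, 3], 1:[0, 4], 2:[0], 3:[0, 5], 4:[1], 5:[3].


BFS queue: start with [0]
Visit order: [0, 1, 2, 3, 4, 5]


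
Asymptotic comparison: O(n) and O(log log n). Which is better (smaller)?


double-logarithmic grows slower than linear
O(log log n) is asymptotically smaller; O(n) grows faster


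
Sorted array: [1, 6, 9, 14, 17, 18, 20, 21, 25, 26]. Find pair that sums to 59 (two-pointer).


Two pointers: lo=0, hi=9
No pair sums to 59


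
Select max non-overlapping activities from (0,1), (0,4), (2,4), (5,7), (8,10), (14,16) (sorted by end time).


Greedy: pick earliest-ending, then skip overlaps.
Selected (5 activities): [(0, 1), (2, 4), (5, 7), (8, 10), (14, 16)]


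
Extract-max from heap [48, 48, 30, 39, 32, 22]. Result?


Max = 48
Replace root with last, heapify down
Resulting heap: [48, 39, 30, 22, 32]


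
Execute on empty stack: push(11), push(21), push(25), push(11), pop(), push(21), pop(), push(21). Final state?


push(11) -> [11]
push(21) -> [11, 21]
push(25) -> [11, 21, 25]
push(11) -> [11, 21, 25, 11]
pop() returns 11 -> [11, 21, 25]
push(21) -> [11, 21, 25, 21]
pop() returns 21 -> [11, 21, 25]
push(21) -> [11, 21, 25, 21]
Final stack (bottom to top): [11, 21, 25, 21]


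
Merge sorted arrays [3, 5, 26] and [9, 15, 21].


Compare heads, take smaller each step.
Merged: [3, 5, 9, 15, 21, 26]


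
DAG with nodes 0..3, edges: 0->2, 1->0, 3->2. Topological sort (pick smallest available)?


Kahn's algorithm, process smallest node first
Order: [1, 0, 3, 2]


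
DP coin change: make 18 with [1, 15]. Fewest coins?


dp[0]=0; dp[i]=1+min(dp[i-c] for c in coins)
...dp[13]=13, dp[14]=14, dp[15]=1, dp[16]=2, dp[17]=3, dp[18]=4
Minimum coins for 18 = 4


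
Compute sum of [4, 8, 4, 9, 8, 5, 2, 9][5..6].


Prefix sums: [0, 4, 12, 16, 25, 33, 38, 40, 49]
Sum[5..6] = prefix[7] - prefix[5] = 40 - 33 = 7


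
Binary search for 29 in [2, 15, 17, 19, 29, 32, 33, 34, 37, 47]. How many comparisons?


Search for 29:
[0,9] mid=4 arr[4]=29
Total: 1 comparisons


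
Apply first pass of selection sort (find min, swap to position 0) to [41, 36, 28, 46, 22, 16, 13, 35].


After one pass: [13, 36, 28, 46, 22, 16, 41, 35]


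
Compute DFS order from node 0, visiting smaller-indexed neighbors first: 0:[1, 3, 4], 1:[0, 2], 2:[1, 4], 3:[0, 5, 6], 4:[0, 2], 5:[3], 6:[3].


DFS stack-based: start with [0]
Visit order: [0, 1, 2, 4, 3, 5, 6]


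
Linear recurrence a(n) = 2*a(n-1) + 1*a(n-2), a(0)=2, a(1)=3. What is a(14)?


Build bottom-up:
...a(12)=53062, a(13)=128103, a(14)=2*128103+1*53062=309268


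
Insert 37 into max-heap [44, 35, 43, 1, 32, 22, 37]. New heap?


Append 37: [44, 35, 43, 1, 32, 22, 37, 37]
Bubble up: swap idx 7(37) with idx 3(1); swap idx 3(37) with idx 1(35)
Result: [44, 37, 43, 35, 32, 22, 37, 1]


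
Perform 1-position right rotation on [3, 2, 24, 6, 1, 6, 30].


Right rotate by 1: [30, 3, 2, 24, 6, 1, 6]


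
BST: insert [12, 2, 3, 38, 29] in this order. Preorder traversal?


Root = 12; build tree by BST insertion.
Preorder traversal: [12, 2, 3, 38, 29]


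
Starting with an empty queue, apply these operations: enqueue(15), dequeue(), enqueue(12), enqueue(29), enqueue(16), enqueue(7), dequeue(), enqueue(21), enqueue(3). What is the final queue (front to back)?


enqueue(15) -> [15]
dequeue() returns 15 -> []
enqueue(12) -> [12]
enqueue(29) -> [12, 29]
enqueue(16) -> [12, 29, 16]
enqueue(7) -> [12, 29, 16, 7]
dequeue() returns 12 -> [29, 16, 7]
enqueue(21) -> [29, 16, 7, 21]
enqueue(3) -> [29, 16, 7, 21, 3]
Final queue (front to back): [29, 16, 7, 21, 3]


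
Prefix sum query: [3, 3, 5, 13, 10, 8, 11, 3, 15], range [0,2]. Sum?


Prefix sums: [0, 3, 6, 11, 24, 34, 42, 53, 56, 71]
Sum[0..2] = prefix[3] - prefix[0] = 11 - 0 = 11


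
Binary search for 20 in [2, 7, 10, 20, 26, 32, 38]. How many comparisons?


Search for 20:
[0,6] mid=3 arr[3]=20
Total: 1 comparisons


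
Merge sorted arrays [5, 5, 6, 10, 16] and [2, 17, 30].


Compare heads, take smaller each step.
Merged: [2, 5, 5, 6, 10, 16, 17, 30]


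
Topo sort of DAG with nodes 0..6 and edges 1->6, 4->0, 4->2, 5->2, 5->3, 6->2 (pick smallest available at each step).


Kahn's algorithm, process smallest node first
Order: [1, 4, 0, 5, 3, 6, 2]


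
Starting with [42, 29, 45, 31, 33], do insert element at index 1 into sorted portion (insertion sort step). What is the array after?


After one pass: [29, 42, 45, 31, 33]


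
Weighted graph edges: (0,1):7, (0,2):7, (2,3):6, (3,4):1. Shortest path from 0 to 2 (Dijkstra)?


Dijkstra from 0:
Distances: {0: 0, 1: 7, 2: 7, 3: 13, 4: 14}
Shortest distance to 2 = 7, path = [0, 2]


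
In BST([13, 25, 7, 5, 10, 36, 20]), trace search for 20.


BST root = 13
Search for 20: compare at each node
Path: [13, 25, 20]


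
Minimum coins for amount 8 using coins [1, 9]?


dp[0]=0; dp[i]=1+min(dp[i-c] for c in coins)
...dp[3]=3, dp[4]=4, dp[5]=5, dp[6]=6, dp[7]=7, dp[8]=8
Minimum coins for 8 = 8


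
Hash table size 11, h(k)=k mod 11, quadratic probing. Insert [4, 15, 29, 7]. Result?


Insertions: 4->slot 4; 15->slot 5; 29->slot 7; 7->slot 8
Table: [None, None, None, None, 4, 15, None, 29, 7, None, None]


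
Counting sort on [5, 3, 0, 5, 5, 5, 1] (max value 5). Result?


Count array: [1, 1, 0, 1, 0, 4]
Reconstruct: [0, 1, 3, 5, 5, 5, 5]


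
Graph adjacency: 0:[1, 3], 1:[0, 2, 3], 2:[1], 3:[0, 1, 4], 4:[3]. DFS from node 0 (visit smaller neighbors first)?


DFS stack-based: start with [0]
Visit order: [0, 1, 2, 3, 4]


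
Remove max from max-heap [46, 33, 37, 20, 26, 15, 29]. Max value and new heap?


Max = 46
Replace root with last, heapify down
Resulting heap: [37, 33, 29, 20, 26, 15]


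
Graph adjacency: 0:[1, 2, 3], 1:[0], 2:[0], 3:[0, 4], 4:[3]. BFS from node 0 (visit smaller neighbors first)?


BFS queue: start with [0]
Visit order: [0, 1, 2, 3, 4]


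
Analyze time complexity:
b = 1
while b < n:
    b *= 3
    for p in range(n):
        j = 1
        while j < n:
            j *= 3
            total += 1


Per nesting level: O(log n) * O(n) * O(log n) = O(n (log n)^2)
Complexity: O(n (log n)^2)


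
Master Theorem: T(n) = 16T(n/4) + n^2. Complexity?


a=16, b=4, c=2. log_4(16)=2 = c=2. Case 2: O(n^c log n) = O(n^2 log n)
Complexity: O(n^2 log n)


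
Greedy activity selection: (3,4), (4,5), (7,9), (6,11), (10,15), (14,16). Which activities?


Greedy: pick earliest-ending, then skip overlaps.
Selected (4 activities): [(3, 4), (4, 5), (7, 9), (10, 15)]


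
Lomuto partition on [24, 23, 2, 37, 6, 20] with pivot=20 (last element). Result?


Elements <= 20 go left of pivot.
Result: [2, 6, 20, 37, 23, 24], pivot at index 2


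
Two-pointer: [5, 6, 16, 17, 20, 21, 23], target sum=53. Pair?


Two pointers: lo=0, hi=6
No pair sums to 53


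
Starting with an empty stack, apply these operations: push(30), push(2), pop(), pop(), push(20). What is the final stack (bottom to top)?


push(30) -> [30]
push(2) -> [30, 2]
pop() returns 2 -> [30]
pop() returns 30 -> []
push(20) -> [20]
Final stack (bottom to top): [20]


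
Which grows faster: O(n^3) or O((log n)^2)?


polylogarithmic grows slower than cubic
O((log n)^2) is asymptotically smaller; O(n^3) grows faster


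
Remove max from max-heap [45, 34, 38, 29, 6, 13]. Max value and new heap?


Max = 45
Replace root with last, heapify down
Resulting heap: [38, 34, 13, 29, 6]


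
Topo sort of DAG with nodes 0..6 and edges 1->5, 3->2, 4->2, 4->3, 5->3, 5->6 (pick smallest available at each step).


Kahn's algorithm, process smallest node first
Order: [0, 1, 4, 5, 3, 2, 6]


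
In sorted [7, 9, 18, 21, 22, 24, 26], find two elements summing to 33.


Two pointers: lo=0, hi=6
Found pair: (7, 26) summing to 33


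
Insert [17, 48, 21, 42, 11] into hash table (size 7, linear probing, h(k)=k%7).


Insertions: 17->slot 3; 48->slot 6; 21->slot 0; 42->slot 1; 11->slot 4
Table: [21, 42, None, 17, 11, None, 48]


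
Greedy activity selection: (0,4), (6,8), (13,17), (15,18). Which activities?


Greedy: pick earliest-ending, then skip overlaps.
Selected (3 activities): [(0, 4), (6, 8), (13, 17)]


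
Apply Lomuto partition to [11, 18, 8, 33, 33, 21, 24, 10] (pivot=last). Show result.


Elements <= 10 go left of pivot.
Result: [8, 10, 11, 33, 33, 21, 24, 18], pivot at index 1


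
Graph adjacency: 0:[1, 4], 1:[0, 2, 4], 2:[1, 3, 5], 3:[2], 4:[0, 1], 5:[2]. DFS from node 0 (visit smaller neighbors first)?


DFS stack-based: start with [0]
Visit order: [0, 1, 2, 3, 5, 4]


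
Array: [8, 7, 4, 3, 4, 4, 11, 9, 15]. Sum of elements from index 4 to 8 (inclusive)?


Prefix sums: [0, 8, 15, 19, 22, 26, 30, 41, 50, 65]
Sum[4..8] = prefix[9] - prefix[4] = 65 - 22 = 43


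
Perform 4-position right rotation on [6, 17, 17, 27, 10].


Right rotate by 4: [17, 17, 27, 10, 6]


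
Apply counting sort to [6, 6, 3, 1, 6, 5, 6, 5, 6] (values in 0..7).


Count array: [0, 1, 0, 1, 0, 2, 5, 0]
Reconstruct: [1, 3, 5, 5, 6, 6, 6, 6, 6]


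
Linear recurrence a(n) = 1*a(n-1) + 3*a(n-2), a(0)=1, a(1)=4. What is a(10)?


Build bottom-up:
...a(8)=1159, a(9)=2683, a(10)=1*2683+3*1159=6160


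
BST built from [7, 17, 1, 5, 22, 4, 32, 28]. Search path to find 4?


BST root = 7
Search for 4: compare at each node
Path: [7, 1, 5, 4]


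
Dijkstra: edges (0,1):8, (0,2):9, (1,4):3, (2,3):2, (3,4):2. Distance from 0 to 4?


Dijkstra from 0:
Distances: {0: 0, 1: 8, 2: 9, 3: 11, 4: 11}
Shortest distance to 4 = 11, path = [0, 1, 4]


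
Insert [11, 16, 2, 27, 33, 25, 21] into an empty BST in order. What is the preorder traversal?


Root = 11; build tree by BST insertion.
Preorder traversal: [11, 2, 16, 27, 25, 21, 33]


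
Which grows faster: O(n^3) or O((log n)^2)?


polylogarithmic grows slower than cubic
O((log n)^2) is asymptotically smaller; O(n^3) grows faster


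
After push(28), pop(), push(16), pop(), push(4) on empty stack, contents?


push(28) -> [28]
pop() returns 28 -> []
push(16) -> [16]
pop() returns 16 -> []
push(4) -> [4]
Final stack (bottom to top): [4]


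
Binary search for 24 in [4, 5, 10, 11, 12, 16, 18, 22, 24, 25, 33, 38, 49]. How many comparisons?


Search for 24:
[0,12] mid=6 arr[6]=18
[7,12] mid=9 arr[9]=25
[7,8] mid=7 arr[7]=22
[8,8] mid=8 arr[8]=24
Total: 4 comparisons


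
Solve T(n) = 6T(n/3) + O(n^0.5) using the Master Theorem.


a=6, b=3, c=0.5. log_3(6)=1.631 > c=0.5. Case 1: O(n^log_b(a)) = O(n^1.631)
Complexity: O(n^1.631)


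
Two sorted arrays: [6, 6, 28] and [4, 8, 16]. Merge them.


Compare heads, take smaller each step.
Merged: [4, 6, 6, 8, 16, 28]


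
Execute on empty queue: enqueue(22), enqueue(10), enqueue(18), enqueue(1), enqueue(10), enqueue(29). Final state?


enqueue(22) -> [22]
enqueue(10) -> [22, 10]
enqueue(18) -> [22, 10, 18]
enqueue(1) -> [22, 10, 18, 1]
enqueue(10) -> [22, 10, 18, 1, 10]
enqueue(29) -> [22, 10, 18, 1, 10, 29]
Final queue (front to back): [22, 10, 18, 1, 10, 29]


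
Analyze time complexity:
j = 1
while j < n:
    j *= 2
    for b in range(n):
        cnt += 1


Per nesting level: O(log n) * O(n) = O(n log n)
Complexity: O(n log n)


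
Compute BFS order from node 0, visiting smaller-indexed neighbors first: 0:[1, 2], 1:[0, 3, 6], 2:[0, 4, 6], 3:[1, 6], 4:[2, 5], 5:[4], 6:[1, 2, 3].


BFS queue: start with [0]
Visit order: [0, 1, 2, 3, 6, 4, 5]


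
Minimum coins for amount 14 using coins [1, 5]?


dp[0]=0; dp[i]=1+min(dp[i-c] for c in coins)
...dp[9]=5, dp[10]=2, dp[11]=3, dp[12]=4, dp[13]=5, dp[14]=6
Minimum coins for 14 = 6


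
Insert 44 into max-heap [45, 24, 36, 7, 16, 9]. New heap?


Append 44: [45, 24, 36, 7, 16, 9, 44]
Bubble up: swap idx 6(44) with idx 2(36)
Result: [45, 24, 44, 7, 16, 9, 36]


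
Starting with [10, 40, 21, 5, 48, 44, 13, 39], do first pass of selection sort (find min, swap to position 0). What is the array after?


After one pass: [5, 40, 21, 10, 48, 44, 13, 39]


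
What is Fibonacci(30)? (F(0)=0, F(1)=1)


F(n)=F(n-1)+F(n-2)
...F(28)=317811, F(29)=514229, F(30)=832040


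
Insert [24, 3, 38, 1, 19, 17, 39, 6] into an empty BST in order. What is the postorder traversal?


Root = 24; build tree by BST insertion.
Postorder traversal: [1, 6, 17, 19, 3, 39, 38, 24]


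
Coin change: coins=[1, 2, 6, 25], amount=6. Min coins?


dp[0]=0; dp[i]=1+min(dp[i-c] for c in coins)
...dp[1]=1, dp[2]=1, dp[3]=2, dp[4]=2, dp[5]=3, dp[6]=1
Minimum coins for 6 = 1


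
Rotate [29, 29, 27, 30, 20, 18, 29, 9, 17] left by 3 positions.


Left rotate by 3: [30, 20, 18, 29, 9, 17, 29, 29, 27]


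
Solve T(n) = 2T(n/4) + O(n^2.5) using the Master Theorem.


a=2, b=4, c=2.5. log_4(2)=0.5 < c=2.5. Case 3: O(n^c) = O(n^2.500)
Complexity: O(n^2.500)


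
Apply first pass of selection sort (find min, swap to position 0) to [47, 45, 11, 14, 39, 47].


After one pass: [11, 45, 47, 14, 39, 47]


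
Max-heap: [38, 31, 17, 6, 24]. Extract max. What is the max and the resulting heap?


Max = 38
Replace root with last, heapify down
Resulting heap: [31, 24, 17, 6]


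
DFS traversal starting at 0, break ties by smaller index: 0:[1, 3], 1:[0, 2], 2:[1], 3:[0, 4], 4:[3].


DFS stack-based: start with [0]
Visit order: [0, 1, 2, 3, 4]


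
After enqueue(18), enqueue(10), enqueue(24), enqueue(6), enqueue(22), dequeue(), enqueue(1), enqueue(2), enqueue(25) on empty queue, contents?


enqueue(18) -> [18]
enqueue(10) -> [18, 10]
enqueue(24) -> [18, 10, 24]
enqueue(6) -> [18, 10, 24, 6]
enqueue(22) -> [18, 10, 24, 6, 22]
dequeue() returns 18 -> [10, 24, 6, 22]
enqueue(1) -> [10, 24, 6, 22, 1]
enqueue(2) -> [10, 24, 6, 22, 1, 2]
enqueue(25) -> [10, 24, 6, 22, 1, 2, 25]
Final queue (front to back): [10, 24, 6, 22, 1, 2, 25]


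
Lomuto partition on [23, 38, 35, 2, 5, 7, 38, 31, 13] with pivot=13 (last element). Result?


Elements <= 13 go left of pivot.
Result: [2, 5, 7, 13, 38, 35, 38, 31, 23], pivot at index 3


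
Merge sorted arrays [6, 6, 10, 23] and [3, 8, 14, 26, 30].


Compare heads, take smaller each step.
Merged: [3, 6, 6, 8, 10, 14, 23, 26, 30]


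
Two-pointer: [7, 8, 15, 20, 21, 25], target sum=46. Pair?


Two pointers: lo=0, hi=5
Found pair: (21, 25) summing to 46


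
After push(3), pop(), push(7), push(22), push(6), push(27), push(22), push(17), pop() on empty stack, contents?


push(3) -> [3]
pop() returns 3 -> []
push(7) -> [7]
push(22) -> [7, 22]
push(6) -> [7, 22, 6]
push(27) -> [7, 22, 6, 27]
push(22) -> [7, 22, 6, 27, 22]
push(17) -> [7, 22, 6, 27, 22, 17]
pop() returns 17 -> [7, 22, 6, 27, 22]
Final stack (bottom to top): [7, 22, 6, 27, 22]


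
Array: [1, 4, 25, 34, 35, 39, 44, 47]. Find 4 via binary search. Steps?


Search for 4:
[0,7] mid=3 arr[3]=34
[0,2] mid=1 arr[1]=4
Total: 2 comparisons


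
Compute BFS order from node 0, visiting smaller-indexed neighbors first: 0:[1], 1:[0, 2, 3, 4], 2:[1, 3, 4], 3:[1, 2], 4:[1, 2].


BFS queue: start with [0]
Visit order: [0, 1, 2, 3, 4]


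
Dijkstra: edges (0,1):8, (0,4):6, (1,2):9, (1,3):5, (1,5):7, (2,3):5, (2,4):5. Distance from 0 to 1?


Dijkstra from 0:
Distances: {0: 0, 1: 8, 2: 11, 3: 13, 4: 6, 5: 15}
Shortest distance to 1 = 8, path = [0, 1]


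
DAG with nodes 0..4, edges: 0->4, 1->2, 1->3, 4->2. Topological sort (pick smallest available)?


Kahn's algorithm, process smallest node first
Order: [0, 1, 3, 4, 2]


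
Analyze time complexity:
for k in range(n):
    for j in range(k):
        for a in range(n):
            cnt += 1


Per nesting level: O(n) * O(n) [triangular over k] * O(n) = O(n^3)
Complexity: O(n^3)


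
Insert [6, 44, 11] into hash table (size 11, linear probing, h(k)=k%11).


Insertions: 6->slot 6; 44->slot 0; 11->slot 1
Table: [44, 11, None, None, None, None, 6, None, None, None, None]


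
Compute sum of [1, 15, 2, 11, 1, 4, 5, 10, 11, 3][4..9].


Prefix sums: [0, 1, 16, 18, 29, 30, 34, 39, 49, 60, 63]
Sum[4..9] = prefix[10] - prefix[4] = 63 - 29 = 34


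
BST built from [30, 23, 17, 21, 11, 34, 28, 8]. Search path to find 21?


BST root = 30
Search for 21: compare at each node
Path: [30, 23, 17, 21]


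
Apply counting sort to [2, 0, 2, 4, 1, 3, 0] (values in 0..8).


Count array: [2, 1, 2, 1, 1, 0, 0, 0, 0]
Reconstruct: [0, 0, 1, 2, 2, 3, 4]


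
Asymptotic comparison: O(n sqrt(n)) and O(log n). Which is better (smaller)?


logarithmic grows slower than n^1.5
O(log n) is asymptotically smaller; O(n sqrt(n)) grows faster


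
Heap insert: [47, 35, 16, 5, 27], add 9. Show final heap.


Append 9: [47, 35, 16, 5, 27, 9]
Bubble up: no swaps needed
Result: [47, 35, 16, 5, 27, 9]


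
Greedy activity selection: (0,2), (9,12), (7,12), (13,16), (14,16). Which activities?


Greedy: pick earliest-ending, then skip overlaps.
Selected (3 activities): [(0, 2), (9, 12), (13, 16)]


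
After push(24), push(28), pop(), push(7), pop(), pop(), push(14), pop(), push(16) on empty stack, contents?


push(24) -> [24]
push(28) -> [24, 28]
pop() returns 28 -> [24]
push(7) -> [24, 7]
pop() returns 7 -> [24]
pop() returns 24 -> []
push(14) -> [14]
pop() returns 14 -> []
push(16) -> [16]
Final stack (bottom to top): [16]


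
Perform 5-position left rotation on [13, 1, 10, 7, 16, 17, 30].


Left rotate by 5: [17, 30, 13, 1, 10, 7, 16]


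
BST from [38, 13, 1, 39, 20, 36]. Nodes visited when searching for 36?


BST root = 38
Search for 36: compare at each node
Path: [38, 13, 20, 36]


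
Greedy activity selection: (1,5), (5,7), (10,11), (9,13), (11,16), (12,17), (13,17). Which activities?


Greedy: pick earliest-ending, then skip overlaps.
Selected (4 activities): [(1, 5), (5, 7), (10, 11), (11, 16)]


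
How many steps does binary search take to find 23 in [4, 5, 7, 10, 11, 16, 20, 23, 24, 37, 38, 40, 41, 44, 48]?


Search for 23:
[0,14] mid=7 arr[7]=23
Total: 1 comparisons


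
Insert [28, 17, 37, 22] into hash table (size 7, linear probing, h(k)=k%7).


Insertions: 28->slot 0; 17->slot 3; 37->slot 2; 22->slot 1
Table: [28, 22, 37, 17, None, None, None]


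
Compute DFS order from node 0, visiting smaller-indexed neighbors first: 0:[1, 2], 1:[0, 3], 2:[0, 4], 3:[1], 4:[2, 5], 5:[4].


DFS stack-based: start with [0]
Visit order: [0, 1, 3, 2, 4, 5]


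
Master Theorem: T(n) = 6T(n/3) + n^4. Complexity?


a=6, b=3, c=4. log_3(6)=1.631 < c=4. Case 3: O(n^c) = O(n^4)
Complexity: O(n^4)
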